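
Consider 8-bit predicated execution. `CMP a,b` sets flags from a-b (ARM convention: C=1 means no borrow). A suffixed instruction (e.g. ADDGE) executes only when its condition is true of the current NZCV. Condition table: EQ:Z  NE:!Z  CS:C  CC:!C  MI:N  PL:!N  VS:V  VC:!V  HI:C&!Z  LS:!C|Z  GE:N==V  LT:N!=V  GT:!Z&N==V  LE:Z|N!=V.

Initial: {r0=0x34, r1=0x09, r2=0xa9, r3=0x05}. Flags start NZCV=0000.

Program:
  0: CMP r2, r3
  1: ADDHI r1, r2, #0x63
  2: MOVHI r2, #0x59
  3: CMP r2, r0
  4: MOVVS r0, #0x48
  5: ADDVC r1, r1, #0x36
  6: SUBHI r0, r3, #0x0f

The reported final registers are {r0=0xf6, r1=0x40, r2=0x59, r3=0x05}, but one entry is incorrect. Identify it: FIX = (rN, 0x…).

[0] flags=1010 → (cmp)
[1] flags=1010 HI?T → r1=0x0c
[2] flags=1010 HI?T → r2=0x59
[3] flags=0010 → (cmp)
[4] flags=0010 VS?F → skip
[5] flags=0010 VC?T → r1=0x42
[6] flags=0010 HI?T → r0=0xf6

FIX = (r1, 0x42)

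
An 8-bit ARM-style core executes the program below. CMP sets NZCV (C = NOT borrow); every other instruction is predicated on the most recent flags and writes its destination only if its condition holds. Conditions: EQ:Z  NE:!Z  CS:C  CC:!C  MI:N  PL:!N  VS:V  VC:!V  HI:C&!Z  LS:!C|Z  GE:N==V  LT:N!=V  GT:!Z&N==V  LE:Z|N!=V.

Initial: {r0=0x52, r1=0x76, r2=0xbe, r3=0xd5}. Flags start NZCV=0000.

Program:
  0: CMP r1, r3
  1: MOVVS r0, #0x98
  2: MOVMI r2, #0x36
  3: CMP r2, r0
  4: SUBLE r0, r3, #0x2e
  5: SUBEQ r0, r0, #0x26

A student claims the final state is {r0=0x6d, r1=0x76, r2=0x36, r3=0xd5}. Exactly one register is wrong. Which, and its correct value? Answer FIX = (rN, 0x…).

0: ✓ CMP  NZCV=1001
1: ✓ MOVVS  r0←0x98
2: ✓ MOVMI  r2←0x36
3: ✓ CMP  NZCV=1001
4: · SUBLE
5: · SUBEQ

FIX = (r0, 0x98)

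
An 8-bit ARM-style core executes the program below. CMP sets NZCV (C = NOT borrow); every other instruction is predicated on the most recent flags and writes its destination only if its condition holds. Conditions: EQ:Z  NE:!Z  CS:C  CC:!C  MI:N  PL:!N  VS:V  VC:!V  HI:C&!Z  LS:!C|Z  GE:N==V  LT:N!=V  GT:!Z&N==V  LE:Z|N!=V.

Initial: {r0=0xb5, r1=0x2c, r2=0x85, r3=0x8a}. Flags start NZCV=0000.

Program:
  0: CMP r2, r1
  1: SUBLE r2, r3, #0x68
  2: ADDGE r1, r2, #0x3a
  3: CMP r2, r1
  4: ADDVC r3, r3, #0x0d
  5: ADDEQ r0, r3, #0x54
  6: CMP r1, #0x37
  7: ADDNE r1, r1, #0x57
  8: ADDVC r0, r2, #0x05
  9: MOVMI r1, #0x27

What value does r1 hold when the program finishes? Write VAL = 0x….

[0] flags=0011 → (cmp)
[1] flags=0011 LE?T → r2=0x22
[2] flags=0011 GE?F → skip
[3] flags=1000 → (cmp)
[4] flags=1000 VC?T → r3=0x97
[5] flags=1000 EQ?F → skip
[6] flags=1000 → (cmp)
[7] flags=1000 NE?T → r1=0x83
[8] flags=1000 VC?T → r0=0x27
[9] flags=1000 MI?T → r1=0x27

VAL = 0x27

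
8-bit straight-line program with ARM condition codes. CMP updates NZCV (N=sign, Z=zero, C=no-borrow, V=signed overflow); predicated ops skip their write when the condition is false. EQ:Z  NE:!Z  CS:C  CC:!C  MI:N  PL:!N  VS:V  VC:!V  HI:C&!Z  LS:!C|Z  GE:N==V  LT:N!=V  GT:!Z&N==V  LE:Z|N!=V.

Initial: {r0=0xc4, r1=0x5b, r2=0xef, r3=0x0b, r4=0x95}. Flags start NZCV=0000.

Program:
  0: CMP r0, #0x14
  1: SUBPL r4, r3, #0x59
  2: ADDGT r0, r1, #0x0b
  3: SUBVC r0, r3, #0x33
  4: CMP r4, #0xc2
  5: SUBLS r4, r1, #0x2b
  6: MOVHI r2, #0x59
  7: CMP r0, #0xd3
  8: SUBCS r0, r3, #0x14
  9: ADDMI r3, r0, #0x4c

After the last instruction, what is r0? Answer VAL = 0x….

[0] flags=1010 → (cmp)
[1] flags=1010 PL?F → skip
[2] flags=1010 GT?F → skip
[3] flags=1010 VC?T → r0=0xd8
[4] flags=1000 → (cmp)
[5] flags=1000 LS?T → r4=0x30
[6] flags=1000 HI?F → skip
[7] flags=0010 → (cmp)
[8] flags=0010 CS?T → r0=0xf7
[9] flags=0010 MI?F → skip

VAL = 0xf7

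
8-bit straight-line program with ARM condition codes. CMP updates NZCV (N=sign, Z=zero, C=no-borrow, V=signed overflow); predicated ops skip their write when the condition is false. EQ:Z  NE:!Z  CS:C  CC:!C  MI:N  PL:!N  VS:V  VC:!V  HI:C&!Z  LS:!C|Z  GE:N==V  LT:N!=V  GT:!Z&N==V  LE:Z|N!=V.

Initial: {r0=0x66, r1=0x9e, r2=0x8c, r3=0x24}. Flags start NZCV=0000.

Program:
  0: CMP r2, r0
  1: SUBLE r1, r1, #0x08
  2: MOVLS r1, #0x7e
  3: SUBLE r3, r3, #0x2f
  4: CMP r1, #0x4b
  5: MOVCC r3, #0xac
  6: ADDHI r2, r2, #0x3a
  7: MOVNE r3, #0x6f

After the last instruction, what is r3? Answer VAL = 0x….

0: ✓ CMP  NZCV=0011
1: ✓ SUBLE  r1←0x96
2: · MOVLS
3: ✓ SUBLE  r3←0xf5
4: ✓ CMP  NZCV=0011
5: · MOVCC
6: ✓ ADDHI  r2←0xc6
7: ✓ MOVNE  r3←0x6f

VAL = 0x6f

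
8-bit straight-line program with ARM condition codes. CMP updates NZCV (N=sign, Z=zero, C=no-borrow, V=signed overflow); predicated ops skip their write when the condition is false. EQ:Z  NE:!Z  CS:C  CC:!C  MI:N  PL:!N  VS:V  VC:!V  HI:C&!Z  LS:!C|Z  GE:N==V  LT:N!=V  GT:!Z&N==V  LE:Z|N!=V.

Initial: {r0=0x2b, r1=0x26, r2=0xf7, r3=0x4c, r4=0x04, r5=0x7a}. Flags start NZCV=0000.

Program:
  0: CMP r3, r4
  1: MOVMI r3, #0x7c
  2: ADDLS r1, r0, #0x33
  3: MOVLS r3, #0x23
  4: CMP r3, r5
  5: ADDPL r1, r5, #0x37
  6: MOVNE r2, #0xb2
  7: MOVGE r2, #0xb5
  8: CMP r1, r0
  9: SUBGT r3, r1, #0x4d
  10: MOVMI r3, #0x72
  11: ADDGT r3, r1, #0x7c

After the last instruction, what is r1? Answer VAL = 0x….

VAL = 0x26

0: ✓ CMP  NZCV=0010
1: · MOVMI
2: · ADDLS
3: · MOVLS
4: ✓ CMP  NZCV=1000
5: · ADDPL
6: ✓ MOVNE  r2←0xb2
7: · MOVGE
8: ✓ CMP  NZCV=1000
9: · SUBGT
10: ✓ MOVMI  r3←0x72
11: · ADDGT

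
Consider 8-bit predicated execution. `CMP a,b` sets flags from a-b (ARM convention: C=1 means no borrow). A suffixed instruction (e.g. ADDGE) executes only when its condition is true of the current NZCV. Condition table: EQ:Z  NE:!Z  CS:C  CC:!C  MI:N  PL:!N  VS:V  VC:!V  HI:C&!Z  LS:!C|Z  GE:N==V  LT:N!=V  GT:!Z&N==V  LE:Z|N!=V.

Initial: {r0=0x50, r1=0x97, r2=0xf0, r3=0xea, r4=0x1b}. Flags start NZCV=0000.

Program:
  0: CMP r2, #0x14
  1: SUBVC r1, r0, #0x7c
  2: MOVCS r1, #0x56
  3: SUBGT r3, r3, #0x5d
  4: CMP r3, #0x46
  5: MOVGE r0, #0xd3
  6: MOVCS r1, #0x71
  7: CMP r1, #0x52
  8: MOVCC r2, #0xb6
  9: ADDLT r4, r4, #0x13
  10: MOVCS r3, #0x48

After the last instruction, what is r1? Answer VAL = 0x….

[0] flags=1010 → (cmp)
[1] flags=1010 VC?T → r1=0xd4
[2] flags=1010 CS?T → r1=0x56
[3] flags=1010 GT?F → skip
[4] flags=1010 → (cmp)
[5] flags=1010 GE?F → skip
[6] flags=1010 CS?T → r1=0x71
[7] flags=0010 → (cmp)
[8] flags=0010 CC?F → skip
[9] flags=0010 LT?F → skip
[10] flags=0010 CS?T → r3=0x48

VAL = 0x71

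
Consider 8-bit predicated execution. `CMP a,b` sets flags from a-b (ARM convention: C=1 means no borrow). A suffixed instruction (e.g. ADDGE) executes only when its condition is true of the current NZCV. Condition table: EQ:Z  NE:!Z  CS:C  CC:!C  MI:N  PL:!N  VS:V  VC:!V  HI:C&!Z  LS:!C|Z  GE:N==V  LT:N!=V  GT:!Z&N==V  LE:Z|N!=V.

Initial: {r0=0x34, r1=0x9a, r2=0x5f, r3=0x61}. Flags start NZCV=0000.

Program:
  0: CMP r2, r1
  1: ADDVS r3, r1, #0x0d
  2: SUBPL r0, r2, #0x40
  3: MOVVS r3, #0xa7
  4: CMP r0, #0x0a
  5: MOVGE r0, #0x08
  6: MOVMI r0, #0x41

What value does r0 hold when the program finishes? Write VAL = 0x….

[0] flags=1001 → (cmp)
[1] flags=1001 VS?T → r3=0xa7
[2] flags=1001 PL?F → skip
[3] flags=1001 VS?T → r3=0xa7
[4] flags=0010 → (cmp)
[5] flags=0010 GE?T → r0=0x08
[6] flags=0010 MI?F → skip

VAL = 0x08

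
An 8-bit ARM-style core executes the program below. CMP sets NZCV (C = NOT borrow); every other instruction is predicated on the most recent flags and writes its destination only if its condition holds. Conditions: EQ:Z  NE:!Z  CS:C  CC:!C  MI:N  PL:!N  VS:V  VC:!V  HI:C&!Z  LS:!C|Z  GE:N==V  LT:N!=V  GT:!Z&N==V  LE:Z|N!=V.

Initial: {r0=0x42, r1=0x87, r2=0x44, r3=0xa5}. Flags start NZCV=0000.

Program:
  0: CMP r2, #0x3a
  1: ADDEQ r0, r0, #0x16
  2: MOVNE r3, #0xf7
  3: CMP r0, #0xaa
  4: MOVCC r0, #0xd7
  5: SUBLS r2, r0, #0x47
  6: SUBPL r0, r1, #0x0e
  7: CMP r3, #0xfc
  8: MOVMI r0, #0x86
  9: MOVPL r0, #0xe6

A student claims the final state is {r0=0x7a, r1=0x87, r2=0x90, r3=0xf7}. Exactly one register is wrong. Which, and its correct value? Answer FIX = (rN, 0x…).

[0] flags=0010 → (cmp)
[1] flags=0010 EQ?F → skip
[2] flags=0010 NE?T → r3=0xf7
[3] flags=1001 → (cmp)
[4] flags=1001 CC?T → r0=0xd7
[5] flags=1001 LS?T → r2=0x90
[6] flags=1001 PL?F → skip
[7] flags=1000 → (cmp)
[8] flags=1000 MI?T → r0=0x86
[9] flags=1000 PL?F → skip

FIX = (r0, 0x86)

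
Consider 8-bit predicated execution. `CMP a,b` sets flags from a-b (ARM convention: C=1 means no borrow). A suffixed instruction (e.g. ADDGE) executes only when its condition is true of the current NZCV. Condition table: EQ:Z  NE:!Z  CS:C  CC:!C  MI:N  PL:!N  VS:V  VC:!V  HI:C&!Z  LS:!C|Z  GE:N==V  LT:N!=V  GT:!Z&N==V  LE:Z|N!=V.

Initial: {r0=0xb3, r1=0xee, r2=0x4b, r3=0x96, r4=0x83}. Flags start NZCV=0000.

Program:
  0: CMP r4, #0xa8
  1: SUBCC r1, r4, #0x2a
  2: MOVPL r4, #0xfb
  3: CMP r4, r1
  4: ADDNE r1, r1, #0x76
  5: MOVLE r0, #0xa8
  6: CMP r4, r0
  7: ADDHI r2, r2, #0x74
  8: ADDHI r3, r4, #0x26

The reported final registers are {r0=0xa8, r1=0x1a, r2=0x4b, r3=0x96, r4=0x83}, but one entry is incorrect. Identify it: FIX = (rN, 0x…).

0: ✓ CMP  NZCV=1000
1: ✓ SUBCC  r1←0x59
2: · MOVPL
3: ✓ CMP  NZCV=0011
4: ✓ ADDNE  r1←0xcf
5: ✓ MOVLE  r0←0xa8
6: ✓ CMP  NZCV=1000
7: · ADDHI
8: · ADDHI

FIX = (r1, 0xcf)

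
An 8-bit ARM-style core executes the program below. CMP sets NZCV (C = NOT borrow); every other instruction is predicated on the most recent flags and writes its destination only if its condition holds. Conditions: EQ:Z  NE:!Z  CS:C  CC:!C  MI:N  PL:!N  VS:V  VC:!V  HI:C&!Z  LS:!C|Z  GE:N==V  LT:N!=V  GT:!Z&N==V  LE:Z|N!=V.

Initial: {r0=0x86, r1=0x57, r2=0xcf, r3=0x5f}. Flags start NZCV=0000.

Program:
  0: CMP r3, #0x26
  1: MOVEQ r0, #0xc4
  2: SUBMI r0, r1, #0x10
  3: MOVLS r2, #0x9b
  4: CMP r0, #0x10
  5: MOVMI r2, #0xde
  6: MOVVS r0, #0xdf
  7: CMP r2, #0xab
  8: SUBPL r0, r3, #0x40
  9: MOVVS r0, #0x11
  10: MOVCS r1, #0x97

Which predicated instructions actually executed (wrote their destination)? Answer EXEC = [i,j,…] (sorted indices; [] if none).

EXEC = [6,8,10]

[0] flags=0010 → (cmp)
[1] flags=0010 EQ?F → skip
[2] flags=0010 MI?F → skip
[3] flags=0010 LS?F → skip
[4] flags=0011 → (cmp)
[5] flags=0011 MI?F → skip
[6] flags=0011 VS?T → r0=0xdf
[7] flags=0010 → (cmp)
[8] flags=0010 PL?T → r0=0x1f
[9] flags=0010 VS?F → skip
[10] flags=0010 CS?T → r1=0x97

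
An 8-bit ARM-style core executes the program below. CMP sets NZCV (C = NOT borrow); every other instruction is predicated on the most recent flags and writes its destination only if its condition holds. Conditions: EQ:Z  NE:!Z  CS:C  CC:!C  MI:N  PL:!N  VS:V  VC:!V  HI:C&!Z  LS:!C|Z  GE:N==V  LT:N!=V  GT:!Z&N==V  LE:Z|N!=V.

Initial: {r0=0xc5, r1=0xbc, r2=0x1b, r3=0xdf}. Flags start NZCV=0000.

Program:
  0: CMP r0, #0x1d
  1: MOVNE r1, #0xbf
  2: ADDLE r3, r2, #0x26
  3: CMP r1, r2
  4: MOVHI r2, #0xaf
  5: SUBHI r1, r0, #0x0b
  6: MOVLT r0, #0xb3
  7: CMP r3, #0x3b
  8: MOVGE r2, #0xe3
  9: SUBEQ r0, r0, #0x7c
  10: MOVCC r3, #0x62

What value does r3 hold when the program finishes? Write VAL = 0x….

VAL = 0x41

0: ✓ CMP  NZCV=1010
1: ✓ MOVNE  r1←0xbf
2: ✓ ADDLE  r3←0x41
3: ✓ CMP  NZCV=1010
4: ✓ MOVHI  r2←0xaf
5: ✓ SUBHI  r1←0xba
6: ✓ MOVLT  r0←0xb3
7: ✓ CMP  NZCV=0010
8: ✓ MOVGE  r2←0xe3
9: · SUBEQ
10: · MOVCC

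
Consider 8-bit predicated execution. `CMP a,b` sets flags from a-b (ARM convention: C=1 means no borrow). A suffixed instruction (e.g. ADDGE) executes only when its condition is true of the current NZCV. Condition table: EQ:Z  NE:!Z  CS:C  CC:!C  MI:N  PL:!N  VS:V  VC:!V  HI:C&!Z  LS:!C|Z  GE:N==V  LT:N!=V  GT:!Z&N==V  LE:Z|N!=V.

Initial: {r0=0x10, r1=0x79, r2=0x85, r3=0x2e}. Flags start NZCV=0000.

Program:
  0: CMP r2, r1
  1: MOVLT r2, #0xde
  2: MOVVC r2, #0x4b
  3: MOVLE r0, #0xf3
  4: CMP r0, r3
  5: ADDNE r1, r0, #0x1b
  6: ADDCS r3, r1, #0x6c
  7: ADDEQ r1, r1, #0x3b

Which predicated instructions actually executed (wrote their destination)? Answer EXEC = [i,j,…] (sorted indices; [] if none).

[0] flags=0011 → (cmp)
[1] flags=0011 LT?T → r2=0xde
[2] flags=0011 VC?F → skip
[3] flags=0011 LE?T → r0=0xf3
[4] flags=1010 → (cmp)
[5] flags=1010 NE?T → r1=0x0e
[6] flags=1010 CS?T → r3=0x7a
[7] flags=1010 EQ?F → skip

EXEC = [1,3,5,6]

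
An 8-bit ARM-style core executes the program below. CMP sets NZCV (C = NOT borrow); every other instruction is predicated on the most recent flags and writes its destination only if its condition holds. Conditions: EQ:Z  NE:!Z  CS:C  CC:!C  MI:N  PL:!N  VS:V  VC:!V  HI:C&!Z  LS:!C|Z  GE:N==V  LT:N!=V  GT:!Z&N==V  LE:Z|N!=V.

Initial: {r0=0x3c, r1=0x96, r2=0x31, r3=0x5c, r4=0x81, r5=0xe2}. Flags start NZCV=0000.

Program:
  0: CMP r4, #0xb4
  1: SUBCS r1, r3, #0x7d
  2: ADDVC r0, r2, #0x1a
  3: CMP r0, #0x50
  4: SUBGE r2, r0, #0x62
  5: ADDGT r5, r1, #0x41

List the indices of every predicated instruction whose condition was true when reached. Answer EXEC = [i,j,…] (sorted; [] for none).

EXEC = [2]

0: ✓ CMP  NZCV=1000
1: · SUBCS
2: ✓ ADDVC  r0←0x4b
3: ✓ CMP  NZCV=1000
4: · SUBGE
5: · ADDGT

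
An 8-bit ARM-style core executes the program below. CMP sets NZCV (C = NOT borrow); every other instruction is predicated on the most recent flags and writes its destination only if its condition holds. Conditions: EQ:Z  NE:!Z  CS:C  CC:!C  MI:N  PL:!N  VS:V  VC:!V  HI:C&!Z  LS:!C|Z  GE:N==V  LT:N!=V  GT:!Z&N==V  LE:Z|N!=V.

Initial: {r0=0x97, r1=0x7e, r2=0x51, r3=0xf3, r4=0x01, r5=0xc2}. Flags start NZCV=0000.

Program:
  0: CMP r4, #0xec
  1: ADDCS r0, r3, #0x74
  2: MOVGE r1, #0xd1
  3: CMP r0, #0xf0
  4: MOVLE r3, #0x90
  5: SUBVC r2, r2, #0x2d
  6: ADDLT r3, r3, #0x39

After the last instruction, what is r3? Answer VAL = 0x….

[0] flags=0000 → (cmp)
[1] flags=0000 CS?F → skip
[2] flags=0000 GE?T → r1=0xd1
[3] flags=1000 → (cmp)
[4] flags=1000 LE?T → r3=0x90
[5] flags=1000 VC?T → r2=0x24
[6] flags=1000 LT?T → r3=0xc9

VAL = 0xc9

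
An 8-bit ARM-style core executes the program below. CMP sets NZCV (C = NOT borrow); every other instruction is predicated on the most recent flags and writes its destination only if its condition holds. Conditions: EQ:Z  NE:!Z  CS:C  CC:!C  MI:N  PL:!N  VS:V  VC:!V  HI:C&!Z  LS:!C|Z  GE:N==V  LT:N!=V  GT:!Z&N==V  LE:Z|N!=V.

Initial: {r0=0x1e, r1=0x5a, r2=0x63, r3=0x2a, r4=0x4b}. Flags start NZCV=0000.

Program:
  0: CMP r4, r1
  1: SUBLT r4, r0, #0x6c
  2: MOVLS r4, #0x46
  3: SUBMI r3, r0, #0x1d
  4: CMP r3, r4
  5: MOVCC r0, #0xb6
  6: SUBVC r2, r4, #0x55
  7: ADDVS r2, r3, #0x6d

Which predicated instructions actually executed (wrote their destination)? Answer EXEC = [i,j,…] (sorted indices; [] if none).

[0] flags=1000 → (cmp)
[1] flags=1000 LT?T → r4=0xb2
[2] flags=1000 LS?T → r4=0x46
[3] flags=1000 MI?T → r3=0x01
[4] flags=1000 → (cmp)
[5] flags=1000 CC?T → r0=0xb6
[6] flags=1000 VC?T → r2=0xf1
[7] flags=1000 VS?F → skip

EXEC = [1,2,3,5,6]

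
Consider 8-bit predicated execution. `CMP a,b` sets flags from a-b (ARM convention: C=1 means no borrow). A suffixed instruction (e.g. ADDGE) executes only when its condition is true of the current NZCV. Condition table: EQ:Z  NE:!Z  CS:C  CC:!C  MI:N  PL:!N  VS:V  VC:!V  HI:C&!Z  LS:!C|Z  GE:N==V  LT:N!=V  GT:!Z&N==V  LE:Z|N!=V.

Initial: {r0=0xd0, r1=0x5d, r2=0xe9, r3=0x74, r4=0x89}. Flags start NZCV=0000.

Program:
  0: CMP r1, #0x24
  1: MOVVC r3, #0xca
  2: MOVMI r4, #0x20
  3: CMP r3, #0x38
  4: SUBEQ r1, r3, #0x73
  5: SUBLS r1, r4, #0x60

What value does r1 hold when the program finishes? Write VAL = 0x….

[0] flags=0010 → (cmp)
[1] flags=0010 VC?T → r3=0xca
[2] flags=0010 MI?F → skip
[3] flags=1010 → (cmp)
[4] flags=1010 EQ?F → skip
[5] flags=1010 LS?F → skip

VAL = 0x5d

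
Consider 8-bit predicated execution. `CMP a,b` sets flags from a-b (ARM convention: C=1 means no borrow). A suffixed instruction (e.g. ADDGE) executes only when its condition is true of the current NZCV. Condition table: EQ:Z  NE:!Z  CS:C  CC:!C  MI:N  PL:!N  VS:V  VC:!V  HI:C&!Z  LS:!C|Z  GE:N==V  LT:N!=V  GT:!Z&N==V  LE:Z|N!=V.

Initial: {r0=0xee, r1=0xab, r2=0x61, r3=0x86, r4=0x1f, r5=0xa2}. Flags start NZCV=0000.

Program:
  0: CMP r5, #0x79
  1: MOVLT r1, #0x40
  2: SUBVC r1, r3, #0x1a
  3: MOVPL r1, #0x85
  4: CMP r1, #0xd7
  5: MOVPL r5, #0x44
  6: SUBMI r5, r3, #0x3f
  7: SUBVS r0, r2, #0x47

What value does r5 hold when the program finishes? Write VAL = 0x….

[0] flags=0011 → (cmp)
[1] flags=0011 LT?T → r1=0x40
[2] flags=0011 VC?F → skip
[3] flags=0011 PL?T → r1=0x85
[4] flags=1000 → (cmp)
[5] flags=1000 PL?F → skip
[6] flags=1000 MI?T → r5=0x47
[7] flags=1000 VS?F → skip

VAL = 0x47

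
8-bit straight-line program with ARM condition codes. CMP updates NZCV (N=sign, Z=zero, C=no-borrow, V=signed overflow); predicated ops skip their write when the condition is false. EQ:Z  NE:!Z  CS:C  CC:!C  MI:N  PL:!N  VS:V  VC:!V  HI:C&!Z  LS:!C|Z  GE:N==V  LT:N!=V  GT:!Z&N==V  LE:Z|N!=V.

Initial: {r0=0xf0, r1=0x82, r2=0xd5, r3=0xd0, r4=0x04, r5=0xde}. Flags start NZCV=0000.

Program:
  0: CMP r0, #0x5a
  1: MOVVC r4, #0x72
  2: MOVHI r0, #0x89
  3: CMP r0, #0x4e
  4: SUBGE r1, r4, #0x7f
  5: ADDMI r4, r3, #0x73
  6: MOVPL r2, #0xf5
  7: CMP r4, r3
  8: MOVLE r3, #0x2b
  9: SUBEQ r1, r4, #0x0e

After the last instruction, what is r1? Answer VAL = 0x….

[0] flags=1010 → (cmp)
[1] flags=1010 VC?T → r4=0x72
[2] flags=1010 HI?T → r0=0x89
[3] flags=0011 → (cmp)
[4] flags=0011 GE?F → skip
[5] flags=0011 MI?F → skip
[6] flags=0011 PL?T → r2=0xf5
[7] flags=1001 → (cmp)
[8] flags=1001 LE?F → skip
[9] flags=1001 EQ?F → skip

VAL = 0x82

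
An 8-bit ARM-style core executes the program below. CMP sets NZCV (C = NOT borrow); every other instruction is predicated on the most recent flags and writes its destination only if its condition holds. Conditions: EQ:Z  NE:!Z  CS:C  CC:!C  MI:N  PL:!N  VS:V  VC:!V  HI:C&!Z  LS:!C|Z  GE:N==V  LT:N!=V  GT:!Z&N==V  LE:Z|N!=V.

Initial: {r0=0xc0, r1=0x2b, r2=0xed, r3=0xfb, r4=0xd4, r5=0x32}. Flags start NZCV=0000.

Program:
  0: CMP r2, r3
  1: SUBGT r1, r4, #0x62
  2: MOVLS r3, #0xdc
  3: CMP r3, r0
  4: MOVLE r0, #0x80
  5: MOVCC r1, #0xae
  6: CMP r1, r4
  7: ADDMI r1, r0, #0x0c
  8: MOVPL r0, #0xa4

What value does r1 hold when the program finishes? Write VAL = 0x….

0: ✓ CMP  NZCV=1000
1: · SUBGT
2: ✓ MOVLS  r3←0xdc
3: ✓ CMP  NZCV=0010
4: · MOVLE
5: · MOVCC
6: ✓ CMP  NZCV=0000
7: · ADDMI
8: ✓ MOVPL  r0←0xa4

VAL = 0x2b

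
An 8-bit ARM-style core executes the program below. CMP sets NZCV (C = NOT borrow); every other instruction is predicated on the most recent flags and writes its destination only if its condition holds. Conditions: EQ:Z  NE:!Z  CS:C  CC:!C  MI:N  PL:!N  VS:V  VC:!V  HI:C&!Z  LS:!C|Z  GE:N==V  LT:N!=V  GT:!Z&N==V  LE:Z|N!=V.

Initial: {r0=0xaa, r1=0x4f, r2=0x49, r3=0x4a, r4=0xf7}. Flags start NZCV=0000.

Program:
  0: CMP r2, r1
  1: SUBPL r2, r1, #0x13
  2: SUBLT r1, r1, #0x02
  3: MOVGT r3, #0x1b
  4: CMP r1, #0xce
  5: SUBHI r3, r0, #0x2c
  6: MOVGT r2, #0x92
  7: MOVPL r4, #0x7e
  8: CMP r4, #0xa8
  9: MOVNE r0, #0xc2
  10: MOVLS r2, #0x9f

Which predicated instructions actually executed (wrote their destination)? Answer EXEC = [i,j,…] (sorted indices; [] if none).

[0] flags=1000 → (cmp)
[1] flags=1000 PL?F → skip
[2] flags=1000 LT?T → r1=0x4d
[3] flags=1000 GT?F → skip
[4] flags=0000 → (cmp)
[5] flags=0000 HI?F → skip
[6] flags=0000 GT?T → r2=0x92
[7] flags=0000 PL?T → r4=0x7e
[8] flags=1001 → (cmp)
[9] flags=1001 NE?T → r0=0xc2
[10] flags=1001 LS?T → r2=0x9f

EXEC = [2,6,7,9,10]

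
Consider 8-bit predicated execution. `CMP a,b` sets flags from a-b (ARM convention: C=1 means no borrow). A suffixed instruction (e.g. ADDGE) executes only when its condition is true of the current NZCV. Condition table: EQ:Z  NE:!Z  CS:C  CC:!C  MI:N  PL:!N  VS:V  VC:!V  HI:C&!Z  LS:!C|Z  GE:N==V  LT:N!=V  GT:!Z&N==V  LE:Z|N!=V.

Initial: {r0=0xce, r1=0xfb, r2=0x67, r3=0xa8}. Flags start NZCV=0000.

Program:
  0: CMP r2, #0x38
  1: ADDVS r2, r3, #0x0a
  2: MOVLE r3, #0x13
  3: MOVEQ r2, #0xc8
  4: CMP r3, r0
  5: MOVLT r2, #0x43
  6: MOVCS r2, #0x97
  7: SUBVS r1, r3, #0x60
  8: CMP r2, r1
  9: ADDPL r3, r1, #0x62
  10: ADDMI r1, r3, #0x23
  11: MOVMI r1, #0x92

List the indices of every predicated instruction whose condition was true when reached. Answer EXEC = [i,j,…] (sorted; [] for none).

[0] flags=0010 → (cmp)
[1] flags=0010 VS?F → skip
[2] flags=0010 LE?F → skip
[3] flags=0010 EQ?F → skip
[4] flags=1000 → (cmp)
[5] flags=1000 LT?T → r2=0x43
[6] flags=1000 CS?F → skip
[7] flags=1000 VS?F → skip
[8] flags=0000 → (cmp)
[9] flags=0000 PL?T → r3=0x5d
[10] flags=0000 MI?F → skip
[11] flags=0000 MI?F → skip

EXEC = [5,9]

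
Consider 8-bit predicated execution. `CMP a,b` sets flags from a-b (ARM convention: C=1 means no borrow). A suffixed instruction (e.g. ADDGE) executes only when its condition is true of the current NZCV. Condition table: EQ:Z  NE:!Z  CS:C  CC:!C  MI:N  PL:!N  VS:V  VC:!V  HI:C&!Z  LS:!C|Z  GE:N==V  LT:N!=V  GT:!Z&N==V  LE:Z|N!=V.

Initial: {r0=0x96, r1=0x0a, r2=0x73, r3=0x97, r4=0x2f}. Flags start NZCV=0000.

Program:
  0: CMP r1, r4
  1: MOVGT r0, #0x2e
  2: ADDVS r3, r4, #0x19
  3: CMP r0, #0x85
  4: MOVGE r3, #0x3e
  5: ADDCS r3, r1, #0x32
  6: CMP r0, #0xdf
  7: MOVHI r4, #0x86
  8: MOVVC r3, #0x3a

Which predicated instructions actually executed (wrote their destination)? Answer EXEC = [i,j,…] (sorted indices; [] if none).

0: ✓ CMP  NZCV=1000
1: · MOVGT
2: · ADDVS
3: ✓ CMP  NZCV=0010
4: ✓ MOVGE  r3←0x3e
5: ✓ ADDCS  r3←0x3c
6: ✓ CMP  NZCV=1000
7: · MOVHI
8: ✓ MOVVC  r3←0x3a

EXEC = [4,5,8]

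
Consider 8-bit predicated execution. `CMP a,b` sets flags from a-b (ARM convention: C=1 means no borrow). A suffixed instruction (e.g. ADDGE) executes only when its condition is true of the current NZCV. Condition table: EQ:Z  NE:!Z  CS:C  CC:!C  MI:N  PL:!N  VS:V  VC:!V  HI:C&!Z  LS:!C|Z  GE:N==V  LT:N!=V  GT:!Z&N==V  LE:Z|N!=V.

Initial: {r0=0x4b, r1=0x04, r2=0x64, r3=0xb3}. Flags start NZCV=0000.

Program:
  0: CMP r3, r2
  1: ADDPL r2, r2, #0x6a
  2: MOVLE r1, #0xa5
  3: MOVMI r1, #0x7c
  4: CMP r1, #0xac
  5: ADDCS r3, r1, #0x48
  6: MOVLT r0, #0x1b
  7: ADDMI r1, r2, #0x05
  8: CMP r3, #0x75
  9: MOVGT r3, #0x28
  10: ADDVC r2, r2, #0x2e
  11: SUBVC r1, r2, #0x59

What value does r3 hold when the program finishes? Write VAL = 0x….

VAL = 0xb3

0: ✓ CMP  NZCV=0011
1: ✓ ADDPL  r2←0xce
2: ✓ MOVLE  r1←0xa5
3: · MOVMI
4: ✓ CMP  NZCV=1000
5: · ADDCS
6: ✓ MOVLT  r0←0x1b
7: ✓ ADDMI  r1←0xd3
8: ✓ CMP  NZCV=0011
9: · MOVGT
10: · ADDVC
11: · SUBVC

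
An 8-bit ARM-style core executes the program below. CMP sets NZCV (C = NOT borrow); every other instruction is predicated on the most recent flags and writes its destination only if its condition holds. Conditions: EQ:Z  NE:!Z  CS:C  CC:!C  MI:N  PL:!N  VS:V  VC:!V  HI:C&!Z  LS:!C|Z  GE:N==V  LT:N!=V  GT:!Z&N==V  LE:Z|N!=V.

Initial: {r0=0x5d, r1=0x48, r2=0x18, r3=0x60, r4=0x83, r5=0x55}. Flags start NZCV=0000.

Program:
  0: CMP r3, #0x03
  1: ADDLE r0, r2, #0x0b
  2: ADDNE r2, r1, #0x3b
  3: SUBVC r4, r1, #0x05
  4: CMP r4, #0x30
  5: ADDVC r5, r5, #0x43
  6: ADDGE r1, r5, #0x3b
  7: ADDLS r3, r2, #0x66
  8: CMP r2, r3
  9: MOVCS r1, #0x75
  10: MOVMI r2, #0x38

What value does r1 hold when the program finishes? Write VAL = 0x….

VAL = 0x75

0: ✓ CMP  NZCV=0010
1: · ADDLE
2: ✓ ADDNE  r2←0x83
3: ✓ SUBVC  r4←0x43
4: ✓ CMP  NZCV=0010
5: ✓ ADDVC  r5←0x98
6: ✓ ADDGE  r1←0xd3
7: · ADDLS
8: ✓ CMP  NZCV=0011
9: ✓ MOVCS  r1←0x75
10: · MOVMI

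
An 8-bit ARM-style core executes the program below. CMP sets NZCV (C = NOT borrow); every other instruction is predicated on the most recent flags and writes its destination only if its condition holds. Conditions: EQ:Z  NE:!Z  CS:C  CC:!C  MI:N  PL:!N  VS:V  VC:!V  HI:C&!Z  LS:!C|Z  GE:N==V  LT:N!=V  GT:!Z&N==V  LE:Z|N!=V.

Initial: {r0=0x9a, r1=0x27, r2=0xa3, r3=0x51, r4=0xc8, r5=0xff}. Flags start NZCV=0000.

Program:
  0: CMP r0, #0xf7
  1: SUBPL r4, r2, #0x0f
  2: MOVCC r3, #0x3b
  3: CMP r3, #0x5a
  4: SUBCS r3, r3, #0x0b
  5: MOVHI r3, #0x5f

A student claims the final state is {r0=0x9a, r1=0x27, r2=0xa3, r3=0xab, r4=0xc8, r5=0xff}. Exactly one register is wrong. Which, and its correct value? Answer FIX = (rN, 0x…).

FIX = (r3, 0x3b)

0: ✓ CMP  NZCV=1000
1: · SUBPL
2: ✓ MOVCC  r3←0x3b
3: ✓ CMP  NZCV=1000
4: · SUBCS
5: · MOVHI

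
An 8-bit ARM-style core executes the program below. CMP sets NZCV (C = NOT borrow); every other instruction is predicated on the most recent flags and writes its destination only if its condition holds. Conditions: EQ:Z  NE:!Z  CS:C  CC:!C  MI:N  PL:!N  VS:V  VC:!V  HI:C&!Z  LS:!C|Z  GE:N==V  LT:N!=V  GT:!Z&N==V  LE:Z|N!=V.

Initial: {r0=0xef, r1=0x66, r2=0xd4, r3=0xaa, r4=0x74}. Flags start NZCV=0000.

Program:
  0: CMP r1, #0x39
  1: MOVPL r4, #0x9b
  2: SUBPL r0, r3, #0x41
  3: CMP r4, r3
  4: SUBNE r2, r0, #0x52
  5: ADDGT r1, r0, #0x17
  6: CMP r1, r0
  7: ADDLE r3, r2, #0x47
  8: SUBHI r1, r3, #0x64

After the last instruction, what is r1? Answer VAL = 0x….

[0] flags=0010 → (cmp)
[1] flags=0010 PL?T → r4=0x9b
[2] flags=0010 PL?T → r0=0x69
[3] flags=1000 → (cmp)
[4] flags=1000 NE?T → r2=0x17
[5] flags=1000 GT?F → skip
[6] flags=1000 → (cmp)
[7] flags=1000 LE?T → r3=0x5e
[8] flags=1000 HI?F → skip

VAL = 0x66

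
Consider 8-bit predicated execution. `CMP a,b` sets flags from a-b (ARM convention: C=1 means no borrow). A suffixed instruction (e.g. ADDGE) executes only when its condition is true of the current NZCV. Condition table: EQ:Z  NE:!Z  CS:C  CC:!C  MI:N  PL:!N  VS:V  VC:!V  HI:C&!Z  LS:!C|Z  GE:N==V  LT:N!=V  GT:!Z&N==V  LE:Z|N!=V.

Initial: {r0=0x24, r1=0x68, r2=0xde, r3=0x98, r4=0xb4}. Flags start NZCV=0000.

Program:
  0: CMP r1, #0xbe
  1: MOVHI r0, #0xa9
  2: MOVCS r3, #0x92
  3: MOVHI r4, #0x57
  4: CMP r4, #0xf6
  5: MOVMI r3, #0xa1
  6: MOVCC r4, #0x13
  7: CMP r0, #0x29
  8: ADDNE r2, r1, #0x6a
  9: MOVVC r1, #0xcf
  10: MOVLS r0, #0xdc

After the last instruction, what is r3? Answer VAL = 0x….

[0] flags=1001 → (cmp)
[1] flags=1001 HI?F → skip
[2] flags=1001 CS?F → skip
[3] flags=1001 HI?F → skip
[4] flags=1000 → (cmp)
[5] flags=1000 MI?T → r3=0xa1
[6] flags=1000 CC?T → r4=0x13
[7] flags=1000 → (cmp)
[8] flags=1000 NE?T → r2=0xd2
[9] flags=1000 VC?T → r1=0xcf
[10] flags=1000 LS?T → r0=0xdc

VAL = 0xa1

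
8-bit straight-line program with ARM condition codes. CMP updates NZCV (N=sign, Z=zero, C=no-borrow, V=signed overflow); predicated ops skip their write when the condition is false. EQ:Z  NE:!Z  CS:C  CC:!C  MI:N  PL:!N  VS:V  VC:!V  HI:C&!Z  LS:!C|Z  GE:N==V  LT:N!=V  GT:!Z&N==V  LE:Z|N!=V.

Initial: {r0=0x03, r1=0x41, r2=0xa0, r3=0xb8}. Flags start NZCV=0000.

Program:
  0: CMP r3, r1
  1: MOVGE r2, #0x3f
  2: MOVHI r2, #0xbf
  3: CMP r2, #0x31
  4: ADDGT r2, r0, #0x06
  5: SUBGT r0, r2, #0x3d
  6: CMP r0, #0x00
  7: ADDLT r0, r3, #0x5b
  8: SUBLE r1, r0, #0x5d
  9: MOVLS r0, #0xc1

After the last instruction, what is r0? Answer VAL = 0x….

[0] flags=0011 → (cmp)
[1] flags=0011 GE?F → skip
[2] flags=0011 HI?T → r2=0xbf
[3] flags=1010 → (cmp)
[4] flags=1010 GT?F → skip
[5] flags=1010 GT?F → skip
[6] flags=0010 → (cmp)
[7] flags=0010 LT?F → skip
[8] flags=0010 LE?F → skip
[9] flags=0010 LS?F → skip

VAL = 0x03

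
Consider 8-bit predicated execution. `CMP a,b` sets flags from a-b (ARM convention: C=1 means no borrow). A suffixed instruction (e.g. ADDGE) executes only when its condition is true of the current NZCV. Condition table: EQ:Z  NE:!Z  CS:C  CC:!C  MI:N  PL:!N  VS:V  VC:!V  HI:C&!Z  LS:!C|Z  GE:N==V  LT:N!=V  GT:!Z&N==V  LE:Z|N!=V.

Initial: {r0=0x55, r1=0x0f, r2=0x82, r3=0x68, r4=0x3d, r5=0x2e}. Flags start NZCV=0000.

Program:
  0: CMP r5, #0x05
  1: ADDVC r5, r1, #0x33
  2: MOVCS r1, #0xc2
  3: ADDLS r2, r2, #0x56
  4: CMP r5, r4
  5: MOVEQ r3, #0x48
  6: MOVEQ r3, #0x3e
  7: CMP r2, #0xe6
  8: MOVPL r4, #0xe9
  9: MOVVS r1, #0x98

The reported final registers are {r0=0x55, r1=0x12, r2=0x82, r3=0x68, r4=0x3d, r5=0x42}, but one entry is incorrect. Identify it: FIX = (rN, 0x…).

0: ✓ CMP  NZCV=0010
1: ✓ ADDVC  r5←0x42
2: ✓ MOVCS  r1←0xc2
3: · ADDLS
4: ✓ CMP  NZCV=0010
5: · MOVEQ
6: · MOVEQ
7: ✓ CMP  NZCV=1000
8: · MOVPL
9: · MOVVS

FIX = (r1, 0xc2)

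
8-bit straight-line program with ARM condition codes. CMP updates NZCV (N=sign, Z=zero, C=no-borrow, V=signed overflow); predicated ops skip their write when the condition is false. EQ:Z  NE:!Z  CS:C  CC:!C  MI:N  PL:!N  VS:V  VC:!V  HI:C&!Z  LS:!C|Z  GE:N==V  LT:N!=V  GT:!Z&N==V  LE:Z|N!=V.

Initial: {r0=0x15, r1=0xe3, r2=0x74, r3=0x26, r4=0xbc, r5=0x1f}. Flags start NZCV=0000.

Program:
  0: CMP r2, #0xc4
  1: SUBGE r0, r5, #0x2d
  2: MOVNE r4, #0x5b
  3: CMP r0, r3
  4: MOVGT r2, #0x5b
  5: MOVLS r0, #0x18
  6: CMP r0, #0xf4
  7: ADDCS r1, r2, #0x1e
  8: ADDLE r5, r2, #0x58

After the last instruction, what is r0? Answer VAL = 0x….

0: ✓ CMP  NZCV=1001
1: ✓ SUBGE  r0←0xf2
2: ✓ MOVNE  r4←0x5b
3: ✓ CMP  NZCV=1010
4: · MOVGT
5: · MOVLS
6: ✓ CMP  NZCV=1000
7: · ADDCS
8: ✓ ADDLE  r5←0xcc

VAL = 0xf2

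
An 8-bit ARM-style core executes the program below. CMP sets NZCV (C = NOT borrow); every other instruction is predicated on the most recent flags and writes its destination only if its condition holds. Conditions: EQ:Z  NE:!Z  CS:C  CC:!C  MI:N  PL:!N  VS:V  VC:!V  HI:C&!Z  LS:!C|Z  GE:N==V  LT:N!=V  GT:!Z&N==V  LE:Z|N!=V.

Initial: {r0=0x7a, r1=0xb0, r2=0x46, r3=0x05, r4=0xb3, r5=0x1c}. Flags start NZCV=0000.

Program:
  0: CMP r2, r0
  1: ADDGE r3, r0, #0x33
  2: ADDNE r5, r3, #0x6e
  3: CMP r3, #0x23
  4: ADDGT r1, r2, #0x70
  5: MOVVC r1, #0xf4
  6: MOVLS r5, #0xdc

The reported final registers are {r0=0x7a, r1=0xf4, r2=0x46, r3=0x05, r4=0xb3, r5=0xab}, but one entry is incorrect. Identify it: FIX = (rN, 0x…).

0: ✓ CMP  NZCV=1000
1: · ADDGE
2: ✓ ADDNE  r5←0x73
3: ✓ CMP  NZCV=1000
4: · ADDGT
5: ✓ MOVVC  r1←0xf4
6: ✓ MOVLS  r5←0xdc

FIX = (r5, 0xdc)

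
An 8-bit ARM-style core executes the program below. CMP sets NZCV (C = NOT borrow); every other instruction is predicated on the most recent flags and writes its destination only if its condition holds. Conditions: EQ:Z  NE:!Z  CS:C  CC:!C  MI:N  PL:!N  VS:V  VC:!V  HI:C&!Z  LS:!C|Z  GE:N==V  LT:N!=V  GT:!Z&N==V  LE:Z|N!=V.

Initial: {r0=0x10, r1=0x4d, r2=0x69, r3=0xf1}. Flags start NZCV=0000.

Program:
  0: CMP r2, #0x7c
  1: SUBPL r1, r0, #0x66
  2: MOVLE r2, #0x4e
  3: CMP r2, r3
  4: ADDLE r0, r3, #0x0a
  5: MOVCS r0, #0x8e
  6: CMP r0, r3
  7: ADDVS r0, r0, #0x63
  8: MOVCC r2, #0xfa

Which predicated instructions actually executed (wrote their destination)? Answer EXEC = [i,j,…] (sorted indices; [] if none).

0: ✓ CMP  NZCV=1000
1: · SUBPL
2: ✓ MOVLE  r2←0x4e
3: ✓ CMP  NZCV=0000
4: · ADDLE
5: · MOVCS
6: ✓ CMP  NZCV=0000
7: · ADDVS
8: ✓ MOVCC  r2←0xfa

EXEC = [2,8]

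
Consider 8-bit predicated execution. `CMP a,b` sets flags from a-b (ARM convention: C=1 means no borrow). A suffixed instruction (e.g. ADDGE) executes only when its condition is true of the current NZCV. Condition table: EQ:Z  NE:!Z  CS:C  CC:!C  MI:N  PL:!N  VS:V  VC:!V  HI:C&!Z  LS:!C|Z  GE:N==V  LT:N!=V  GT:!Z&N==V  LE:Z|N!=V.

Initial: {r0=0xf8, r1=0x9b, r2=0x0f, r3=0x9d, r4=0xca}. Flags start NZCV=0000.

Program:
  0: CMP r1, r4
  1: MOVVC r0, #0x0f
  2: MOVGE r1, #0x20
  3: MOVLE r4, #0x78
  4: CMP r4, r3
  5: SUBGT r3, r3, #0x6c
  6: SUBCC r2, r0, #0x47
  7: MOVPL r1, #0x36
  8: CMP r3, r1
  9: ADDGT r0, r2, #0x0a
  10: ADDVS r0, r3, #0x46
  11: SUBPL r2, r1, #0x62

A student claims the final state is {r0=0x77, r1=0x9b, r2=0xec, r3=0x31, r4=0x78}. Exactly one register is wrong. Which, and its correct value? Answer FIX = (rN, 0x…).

[0] flags=1000 → (cmp)
[1] flags=1000 VC?T → r0=0x0f
[2] flags=1000 GE?F → skip
[3] flags=1000 LE?T → r4=0x78
[4] flags=1001 → (cmp)
[5] flags=1001 GT?T → r3=0x31
[6] flags=1001 CC?T → r2=0xc8
[7] flags=1001 PL?F → skip
[8] flags=1001 → (cmp)
[9] flags=1001 GT?T → r0=0xd2
[10] flags=1001 VS?T → r0=0x77
[11] flags=1001 PL?F → skip

FIX = (r2, 0xc8)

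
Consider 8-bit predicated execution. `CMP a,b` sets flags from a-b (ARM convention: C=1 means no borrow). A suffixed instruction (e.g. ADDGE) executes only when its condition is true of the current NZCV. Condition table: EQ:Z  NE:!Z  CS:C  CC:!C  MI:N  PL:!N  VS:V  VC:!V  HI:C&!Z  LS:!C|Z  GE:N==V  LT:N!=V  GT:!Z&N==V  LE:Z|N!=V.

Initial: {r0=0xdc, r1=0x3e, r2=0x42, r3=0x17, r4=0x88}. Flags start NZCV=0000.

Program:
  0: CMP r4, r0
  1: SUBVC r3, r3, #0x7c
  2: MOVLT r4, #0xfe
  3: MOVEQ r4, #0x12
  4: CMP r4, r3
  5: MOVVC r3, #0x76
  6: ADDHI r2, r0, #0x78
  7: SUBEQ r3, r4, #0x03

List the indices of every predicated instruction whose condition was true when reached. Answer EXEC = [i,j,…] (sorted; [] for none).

EXEC = [1,2,5,6]

[0] flags=1000 → (cmp)
[1] flags=1000 VC?T → r3=0x9b
[2] flags=1000 LT?T → r4=0xfe
[3] flags=1000 EQ?F → skip
[4] flags=0010 → (cmp)
[5] flags=0010 VC?T → r3=0x76
[6] flags=0010 HI?T → r2=0x54
[7] flags=0010 EQ?F → skip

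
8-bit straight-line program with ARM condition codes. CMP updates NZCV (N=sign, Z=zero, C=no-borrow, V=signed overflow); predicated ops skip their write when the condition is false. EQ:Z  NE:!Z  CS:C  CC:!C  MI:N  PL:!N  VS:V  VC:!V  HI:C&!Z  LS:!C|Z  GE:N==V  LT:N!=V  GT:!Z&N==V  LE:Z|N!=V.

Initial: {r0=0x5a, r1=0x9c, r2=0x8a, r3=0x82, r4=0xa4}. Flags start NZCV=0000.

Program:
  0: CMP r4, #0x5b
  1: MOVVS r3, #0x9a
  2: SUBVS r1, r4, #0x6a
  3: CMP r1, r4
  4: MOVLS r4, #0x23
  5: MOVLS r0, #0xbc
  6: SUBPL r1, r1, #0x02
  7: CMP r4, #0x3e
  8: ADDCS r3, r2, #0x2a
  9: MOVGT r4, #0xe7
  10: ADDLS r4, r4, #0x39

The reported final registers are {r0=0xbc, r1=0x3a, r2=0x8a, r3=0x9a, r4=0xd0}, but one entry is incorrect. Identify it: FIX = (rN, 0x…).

0: ✓ CMP  NZCV=0011
1: ✓ MOVVS  r3←0x9a
2: ✓ SUBVS  r1←0x3a
3: ✓ CMP  NZCV=1001
4: ✓ MOVLS  r4←0x23
5: ✓ MOVLS  r0←0xbc
6: · SUBPL
7: ✓ CMP  NZCV=1000
8: · ADDCS
9: · MOVGT
10: ✓ ADDLS  r4←0x5c

FIX = (r4, 0x5c)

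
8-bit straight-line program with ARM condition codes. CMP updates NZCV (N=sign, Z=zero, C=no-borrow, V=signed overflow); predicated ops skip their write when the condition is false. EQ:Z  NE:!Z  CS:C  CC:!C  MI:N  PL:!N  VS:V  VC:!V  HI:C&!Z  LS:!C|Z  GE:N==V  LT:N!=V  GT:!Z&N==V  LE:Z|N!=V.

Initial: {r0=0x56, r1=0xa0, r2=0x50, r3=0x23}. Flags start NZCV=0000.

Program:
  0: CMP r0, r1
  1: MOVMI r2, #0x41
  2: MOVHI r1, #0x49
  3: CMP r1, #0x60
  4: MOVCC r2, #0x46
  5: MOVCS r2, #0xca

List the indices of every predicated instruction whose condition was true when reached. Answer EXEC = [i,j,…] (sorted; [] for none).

EXEC = [1,5]

0: ✓ CMP  NZCV=1001
1: ✓ MOVMI  r2←0x41
2: · MOVHI
3: ✓ CMP  NZCV=0011
4: · MOVCC
5: ✓ MOVCS  r2←0xca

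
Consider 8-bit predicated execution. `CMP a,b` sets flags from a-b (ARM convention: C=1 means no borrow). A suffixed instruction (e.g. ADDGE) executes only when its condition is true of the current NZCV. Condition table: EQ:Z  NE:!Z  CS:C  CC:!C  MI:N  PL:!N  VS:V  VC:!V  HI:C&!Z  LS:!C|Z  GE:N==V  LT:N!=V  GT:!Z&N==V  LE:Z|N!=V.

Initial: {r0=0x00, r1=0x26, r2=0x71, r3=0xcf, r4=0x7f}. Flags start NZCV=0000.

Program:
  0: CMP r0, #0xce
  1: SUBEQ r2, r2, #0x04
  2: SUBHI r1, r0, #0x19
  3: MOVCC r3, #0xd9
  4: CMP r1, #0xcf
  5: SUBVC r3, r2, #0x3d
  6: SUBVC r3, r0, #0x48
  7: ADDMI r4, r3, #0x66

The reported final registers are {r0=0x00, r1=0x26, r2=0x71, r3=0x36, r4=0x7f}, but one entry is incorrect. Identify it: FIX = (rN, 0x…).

0: ✓ CMP  NZCV=0000
1: · SUBEQ
2: · SUBHI
3: ✓ MOVCC  r3←0xd9
4: ✓ CMP  NZCV=0000
5: ✓ SUBVC  r3←0x34
6: ✓ SUBVC  r3←0xb8
7: · ADDMI

FIX = (r3, 0xb8)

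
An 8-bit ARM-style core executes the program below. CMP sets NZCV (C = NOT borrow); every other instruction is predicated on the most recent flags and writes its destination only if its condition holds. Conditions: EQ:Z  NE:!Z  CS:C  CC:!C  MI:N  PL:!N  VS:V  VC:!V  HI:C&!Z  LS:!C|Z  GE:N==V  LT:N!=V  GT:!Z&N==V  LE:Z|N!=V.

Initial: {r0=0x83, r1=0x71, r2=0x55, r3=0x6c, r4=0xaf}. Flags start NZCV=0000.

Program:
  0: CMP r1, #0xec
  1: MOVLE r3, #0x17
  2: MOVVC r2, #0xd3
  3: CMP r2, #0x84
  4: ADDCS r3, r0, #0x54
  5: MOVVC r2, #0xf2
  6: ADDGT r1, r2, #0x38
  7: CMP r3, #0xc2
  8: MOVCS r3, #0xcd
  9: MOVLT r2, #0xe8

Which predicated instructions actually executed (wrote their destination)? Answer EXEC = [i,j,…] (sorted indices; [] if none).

0: ✓ CMP  NZCV=1001
1: · MOVLE
2: · MOVVC
3: ✓ CMP  NZCV=1001
4: · ADDCS
5: · MOVVC
6: ✓ ADDGT  r1←0x8d
7: ✓ CMP  NZCV=1001
8: · MOVCS
9: · MOVLT

EXEC = [6]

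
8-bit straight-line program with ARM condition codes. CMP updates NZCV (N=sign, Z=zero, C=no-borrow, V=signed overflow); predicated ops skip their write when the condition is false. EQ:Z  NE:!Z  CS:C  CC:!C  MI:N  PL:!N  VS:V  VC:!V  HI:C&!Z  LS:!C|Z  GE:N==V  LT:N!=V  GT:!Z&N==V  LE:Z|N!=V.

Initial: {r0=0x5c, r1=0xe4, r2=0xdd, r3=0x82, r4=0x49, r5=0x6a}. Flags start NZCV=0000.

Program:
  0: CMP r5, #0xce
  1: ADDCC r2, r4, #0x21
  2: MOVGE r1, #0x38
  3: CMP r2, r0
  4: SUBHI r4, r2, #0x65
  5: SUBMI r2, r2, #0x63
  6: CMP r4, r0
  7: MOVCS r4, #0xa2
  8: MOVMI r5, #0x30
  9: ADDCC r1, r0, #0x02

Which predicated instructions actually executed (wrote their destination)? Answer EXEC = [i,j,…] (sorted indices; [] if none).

[0] flags=1001 → (cmp)
[1] flags=1001 CC?T → r2=0x6a
[2] flags=1001 GE?T → r1=0x38
[3] flags=0010 → (cmp)
[4] flags=0010 HI?T → r4=0x05
[5] flags=0010 MI?F → skip
[6] flags=1000 → (cmp)
[7] flags=1000 CS?F → skip
[8] flags=1000 MI?T → r5=0x30
[9] flags=1000 CC?T → r1=0x5e

EXEC = [1,2,4,8,9]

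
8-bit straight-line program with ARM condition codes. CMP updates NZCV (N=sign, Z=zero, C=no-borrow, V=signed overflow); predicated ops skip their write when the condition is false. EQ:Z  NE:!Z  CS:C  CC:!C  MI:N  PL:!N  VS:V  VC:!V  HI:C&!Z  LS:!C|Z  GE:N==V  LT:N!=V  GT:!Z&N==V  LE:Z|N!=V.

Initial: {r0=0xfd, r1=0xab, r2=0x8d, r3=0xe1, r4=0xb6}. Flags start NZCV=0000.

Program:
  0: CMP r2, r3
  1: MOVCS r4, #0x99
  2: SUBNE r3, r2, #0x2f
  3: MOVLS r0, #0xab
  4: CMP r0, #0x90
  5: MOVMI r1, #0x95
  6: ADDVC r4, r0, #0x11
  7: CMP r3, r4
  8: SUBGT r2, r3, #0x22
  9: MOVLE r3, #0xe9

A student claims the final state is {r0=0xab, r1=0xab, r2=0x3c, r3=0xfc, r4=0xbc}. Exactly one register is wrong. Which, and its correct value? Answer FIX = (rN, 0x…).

0: ✓ CMP  NZCV=1000
1: · MOVCS
2: ✓ SUBNE  r3←0x5e
3: ✓ MOVLS  r0←0xab
4: ✓ CMP  NZCV=0010
5: · MOVMI
6: ✓ ADDVC  r4←0xbc
7: ✓ CMP  NZCV=1001
8: ✓ SUBGT  r2←0x3c
9: · MOVLE

FIX = (r3, 0x5e)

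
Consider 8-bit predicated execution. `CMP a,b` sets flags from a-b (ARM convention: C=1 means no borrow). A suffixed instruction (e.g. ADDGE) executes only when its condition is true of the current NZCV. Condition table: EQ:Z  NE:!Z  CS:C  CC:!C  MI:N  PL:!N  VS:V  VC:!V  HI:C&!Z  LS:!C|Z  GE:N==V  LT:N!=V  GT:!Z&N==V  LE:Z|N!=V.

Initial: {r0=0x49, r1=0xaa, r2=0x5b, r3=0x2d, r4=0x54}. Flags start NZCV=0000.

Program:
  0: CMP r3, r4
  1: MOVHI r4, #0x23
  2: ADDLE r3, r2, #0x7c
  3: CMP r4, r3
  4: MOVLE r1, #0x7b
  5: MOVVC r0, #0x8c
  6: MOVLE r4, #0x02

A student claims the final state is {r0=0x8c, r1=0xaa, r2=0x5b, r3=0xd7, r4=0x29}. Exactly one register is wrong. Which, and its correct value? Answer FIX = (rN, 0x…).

0: ✓ CMP  NZCV=1000
1: · MOVHI
2: ✓ ADDLE  r3←0xd7
3: ✓ CMP  NZCV=0000
4: · MOVLE
5: ✓ MOVVC  r0←0x8c
6: · MOVLE

FIX = (r4, 0x54)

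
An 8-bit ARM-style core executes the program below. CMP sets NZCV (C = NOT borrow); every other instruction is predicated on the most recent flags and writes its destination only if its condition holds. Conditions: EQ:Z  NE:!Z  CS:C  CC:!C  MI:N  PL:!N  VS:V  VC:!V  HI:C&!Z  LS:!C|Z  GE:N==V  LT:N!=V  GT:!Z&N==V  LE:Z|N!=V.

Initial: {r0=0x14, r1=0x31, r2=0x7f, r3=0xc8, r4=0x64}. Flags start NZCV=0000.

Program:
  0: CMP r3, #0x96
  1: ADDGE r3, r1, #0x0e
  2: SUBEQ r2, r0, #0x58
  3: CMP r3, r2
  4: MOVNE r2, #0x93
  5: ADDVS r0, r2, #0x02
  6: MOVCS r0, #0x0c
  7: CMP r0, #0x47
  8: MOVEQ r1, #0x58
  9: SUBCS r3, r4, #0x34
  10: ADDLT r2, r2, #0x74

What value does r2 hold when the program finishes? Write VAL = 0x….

VAL = 0x07

[0] flags=0010 → (cmp)
[1] flags=0010 GE?T → r3=0x3f
[2] flags=0010 EQ?F → skip
[3] flags=1000 → (cmp)
[4] flags=1000 NE?T → r2=0x93
[5] flags=1000 VS?F → skip
[6] flags=1000 CS?F → skip
[7] flags=1000 → (cmp)
[8] flags=1000 EQ?F → skip
[9] flags=1000 CS?F → skip
[10] flags=1000 LT?T → r2=0x07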